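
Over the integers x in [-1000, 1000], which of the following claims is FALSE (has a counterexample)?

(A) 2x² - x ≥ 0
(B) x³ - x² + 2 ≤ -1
(A) Over all integers in [-1000, 1000], LHS − RHS is smallest at x = 0, where it equals 0:
x = 0: LHS = 2·0² - 0 = 0; 0 ≥ 0 — holds
At the ends of the range:
x = -1000: LHS = 2·(-1000)² - (-1000) = 2001000; 2001000 ≥ 0 — holds
x = 1000: LHS = 2·1000² - 1000 = 1999000; 1999000 ≥ 0 — holds
Hence LHS − RHS is never negative, i.e. LHS ≥ RHS throughout, so the relation holds for every integer in [-1000, 1000].

(B) x = 0: LHS = 0³ - 0² + 2 = 2; 2 ≤ -1 — FAILS

Only (B) has a counterexample.

Answer: B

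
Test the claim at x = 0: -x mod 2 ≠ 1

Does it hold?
x = 0: LHS = (-0) mod 2 = 0 mod 2 = 0; 0 ≠ 1 — holds

The relation is satisfied at x = 0.

Answer: Yes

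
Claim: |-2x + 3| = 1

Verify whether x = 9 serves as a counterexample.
Substitute x = 9 into the relation:
x = 9: LHS = |-2·9 + 3| = |-15| = 15; 15 = 1 — FAILS

Since the claim fails at x = 9, this value is a counterexample.

Answer: Yes, x = 9 is a counterexample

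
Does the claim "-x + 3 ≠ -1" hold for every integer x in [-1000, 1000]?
The claim fails at x = 4:
x = 4: LHS = -4 + 3 = -1; -1 ≠ -1 — FAILS

Because a single integer refutes it, the statement is false.

Answer: False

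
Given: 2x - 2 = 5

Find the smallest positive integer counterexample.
Testing positive integers:
x = 1: LHS = 2·1 - 2 = 0; 0 = 5 — FAILS  ← smallest positive counterexample

Answer: x = 1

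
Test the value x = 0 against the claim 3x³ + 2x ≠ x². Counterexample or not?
Substitute x = 0 into the relation:
x = 0: LHS = 3·0³ + 2·0 = 0, RHS = 0² = 0; 0 ≠ 0 — FAILS

Since the claim fails at x = 0, this value is a counterexample.

Answer: Yes, x = 0 is a counterexample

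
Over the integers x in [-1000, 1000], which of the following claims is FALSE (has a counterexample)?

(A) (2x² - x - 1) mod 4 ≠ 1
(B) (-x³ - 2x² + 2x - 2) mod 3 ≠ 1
(A) x = 2: LHS = (2·2² - 2 - 1) mod 4 = 5 mod 4 = 1; 1 ≠ 1 — FAILS
(B) x = 0: LHS = (-0³ - 2·0² + 2·0 - 2) mod 3 = (-2) mod 3 = 1; 1 ≠ 1 — FAILS

Answer: Both A and B are false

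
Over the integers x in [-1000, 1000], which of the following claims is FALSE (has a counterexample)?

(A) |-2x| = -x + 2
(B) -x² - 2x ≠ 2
(A) x = 0: LHS = |-2·0| = |0| = 0, RHS = -0 + 2 = 2; 0 = 2 — FAILS

(B) Over all integers in [-1000, 1000], LHS − RHS is always negative; it is closest to 0 at x = -1, where it equals -1:
x = -1: LHS = -(-1)² - 2·(-1) = 1; 1 ≠ 2 — holds
At the ends of the range:
x = -1000: LHS = -(-1000)² - 2·(-1000) = -998000; -998000 ≠ 2 — holds
x = 1000: LHS = -1000² - 2·1000 = -1002000; -1002000 ≠ 2 — holds
Hence LHS − RHS is never 0, i.e. the two sides are never equal, so the relation holds for every integer in [-1000, 1000].

Only (A) has a counterexample.

Answer: A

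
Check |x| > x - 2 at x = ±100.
x = 100: LHS = |100| = 100, RHS = 100 - 2 = 98; 100 > 98 — holds
x = -100: LHS = |-100| = 100, RHS = (-100) - 2 = -102; 100 > -102 — holds

Answer: Yes, holds for both x = 100 and x = -100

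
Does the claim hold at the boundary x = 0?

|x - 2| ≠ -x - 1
x = 0: LHS = |0 - 2| = |-2| = 2, RHS = -0 - 1 = -1; 2 ≠ -1 — holds

The relation is satisfied at x = 0.

Answer: Yes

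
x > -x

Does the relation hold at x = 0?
x = 0: RHS = -0 = 0; 0 > 0 — FAILS

The relation fails at x = 0, so x = 0 is a counterexample.

Answer: No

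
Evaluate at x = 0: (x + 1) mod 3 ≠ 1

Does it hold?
x = 0: LHS = (0 + 1) mod 3 = 1 mod 3 = 1; 1 ≠ 1 — FAILS

The relation fails at x = 0, so x = 0 is a counterexample.

Answer: No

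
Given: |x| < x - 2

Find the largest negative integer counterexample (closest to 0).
Testing negative integers from -1 downward:
x = -1: LHS = |-1| = 1, RHS = (-1) - 2 = -3; 1 < -3 — FAILS  ← closest negative counterexample to 0

Answer: x = -1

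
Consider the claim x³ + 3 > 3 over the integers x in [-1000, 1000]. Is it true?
The claim fails at x = 0:
x = 0: LHS = 0³ + 3 = 3; 3 > 3 — FAILS

Because a single integer refutes it, the statement is false.

Answer: False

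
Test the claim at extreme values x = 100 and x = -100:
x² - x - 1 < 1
x = 100: LHS = 100² - 100 - 1 = 9899; 9899 < 1 — FAILS
x = -100: LHS = (-100)² - (-100) - 1 = 10099; 10099 < 1 — FAILS

Answer: No, fails for both x = 100 and x = -100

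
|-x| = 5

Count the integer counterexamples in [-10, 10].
Counterexamples in [-10, 10]: {-10, -9, -8, -7, -6, -4, -3, -2, -1, 0, 1, 2, 3, 4, 6, 7, 8, 9, 10}.

Counting them gives 19 values.

Answer: 19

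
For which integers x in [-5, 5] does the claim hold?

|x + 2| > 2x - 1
Holds for: {-5, -4, -3, -2, -1, 0, 1, 2}
Fails for: {3, 4, 5}

Answer: {-5, -4, -3, -2, -1, 0, 1, 2}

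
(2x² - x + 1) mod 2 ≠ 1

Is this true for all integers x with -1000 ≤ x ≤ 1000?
The claim fails at x = 0:
x = 0: LHS = (2·0² - 0 + 1) mod 2 = 1 mod 2 = 1; 1 ≠ 1 — FAILS

Because a single integer refutes it, the statement is false.

Answer: False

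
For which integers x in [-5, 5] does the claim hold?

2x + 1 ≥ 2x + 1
Over all integers in [-5, 5], LHS − RHS is smallest at x = 0, where it equals 0:
x = 0: LHS = 2·0 + 1 = 1, RHS = 2·0 + 1 = 1; 1 ≥ 1 — holds
At the ends of the range:
x = -5: LHS = 2·(-5) + 1 = -9, RHS = 2·(-5) + 1 = -9; -9 ≥ -9 — holds
x = 5: LHS = 2·5 + 1 = 11, RHS = 2·5 + 1 = 11; 11 ≥ 11 — holds
Hence LHS − RHS is never negative, i.e. LHS ≥ RHS throughout, so the relation holds for every integer in [-5, 5].

Answer: All integers in [-5, 5]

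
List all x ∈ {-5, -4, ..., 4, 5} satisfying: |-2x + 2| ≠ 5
Track d = LHS − RHS over the integers in [-5, 5]. Equality would need d = 0, but d changes sign only between consecutive integers, jumping over 0:
x = -2: LHS = |-2·(-2) + 2| = |6| = 6; 6 ≠ 5 — holds  (d = 1)
x = -1: LHS = |-2·(-1) + 2| = |4| = 4; 4 ≠ 5 — holds  (d = -1)
x = 3: LHS = |-2·3 + 2| = |-4| = 4; 4 ≠ 5 — holds  (d = -1)
x = 4: LHS = |-2·4 + 2| = |-6| = 6; 6 ≠ 5 — holds  (d = 1)
Away from these crossings d keeps a constant sign, and checking every integer in [-5, 5] confirms d ≠ 0 throughout. Hence the two sides are never equal, so the relation holds for every integer in [-5, 5].

Answer: All integers in [-5, 5]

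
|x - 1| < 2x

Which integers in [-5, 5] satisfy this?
Holds for: {1, 2, 3, 4, 5}
Fails for: {-5, -4, -3, -2, -1, 0}

Answer: {1, 2, 3, 4, 5}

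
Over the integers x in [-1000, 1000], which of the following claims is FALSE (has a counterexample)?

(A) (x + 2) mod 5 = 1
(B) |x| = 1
(A) x = 0: LHS = (0 + 2) mod 5 = 2 mod 5 = 2; 2 = 1 — FAILS
(B) x = 0: LHS = |0| = 0; 0 = 1 — FAILS

Answer: Both A and B are false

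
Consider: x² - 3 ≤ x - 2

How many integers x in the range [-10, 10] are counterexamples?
Counterexamples in [-10, 10]: {-10, -9, -8, -7, -6, -5, -4, -3, -2, -1, 2, 3, 4, 5, 6, 7, 8, 9, 10}.

Counting them gives 19 values.

Answer: 19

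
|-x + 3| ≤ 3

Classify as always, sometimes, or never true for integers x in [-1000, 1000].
Holds at x = 0: LHS = |-0 + 3| = |3| = 3; 3 ≤ 3 — holds
Fails at x = -1: LHS = |-(-1) + 3| = |4| = 4; 4 ≤ 3 — FAILS
It is satisfied by some integers in the range but not all.

Answer: Sometimes true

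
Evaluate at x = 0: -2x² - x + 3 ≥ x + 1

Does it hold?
x = 0: LHS = -2·0² - 0 + 3 = 3, RHS = 0 + 1 = 1; 3 ≥ 1 — holds

The relation is satisfied at x = 0.

Answer: Yes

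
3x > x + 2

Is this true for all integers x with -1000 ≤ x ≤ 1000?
The claim fails at x = 0:
x = 0: LHS = 3·0 = 0, RHS = 0 + 2 = 2; 0 > 2 — FAILS

Because a single integer refutes it, the statement is false.

Answer: False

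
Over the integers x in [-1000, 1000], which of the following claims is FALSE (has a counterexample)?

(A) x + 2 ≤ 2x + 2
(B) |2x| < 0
(A) x = -1: LHS = (-1) + 2 = 1, RHS = 2·(-1) + 2 = 0; 1 ≤ 0 — FAILS
(B) x = 0: LHS = |2·0| = |0| = 0; 0 < 0 — FAILS

Answer: Both A and B are false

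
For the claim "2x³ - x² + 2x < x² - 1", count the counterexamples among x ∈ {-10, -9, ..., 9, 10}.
Counterexamples in [-10, 10]: {0, 1, 2, 3, 4, 5, 6, 7, 8, 9, 10}.

Counting them gives 11 values.

Answer: 11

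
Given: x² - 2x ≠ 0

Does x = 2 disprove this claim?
Substitute x = 2 into the relation:
x = 2: LHS = 2² - 2·2 = 0; 0 ≠ 0 — FAILS

Since the claim fails at x = 2, this value is a counterexample.

Answer: Yes, x = 2 is a counterexample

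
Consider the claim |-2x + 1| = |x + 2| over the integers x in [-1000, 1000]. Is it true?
The claim fails at x = 0:
x = 0: LHS = |-2·0 + 1| = |1| = 1, RHS = |0 + 2| = |2| = 2; 1 = 2 — FAILS

Because a single integer refutes it, the statement is false.

Answer: False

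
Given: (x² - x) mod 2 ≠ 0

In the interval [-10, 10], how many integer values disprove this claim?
Counterexamples in [-10, 10]: {-10, -9, -8, -7, -6, -5, -4, -3, -2, -1, 0, 1, 2, 3, 4, 5, 6, 7, 8, 9, 10}.

Counting them gives 21 values.

Answer: 21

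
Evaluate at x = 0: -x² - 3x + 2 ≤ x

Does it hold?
x = 0: LHS = -0² - 3·0 + 2 = 2; 2 ≤ 0 — FAILS

The relation fails at x = 0, so x = 0 is a counterexample.

Answer: No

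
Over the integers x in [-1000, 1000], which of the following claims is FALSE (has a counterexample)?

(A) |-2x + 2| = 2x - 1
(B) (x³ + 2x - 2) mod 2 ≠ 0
(A) x = 0: LHS = |-2·0 + 2| = |2| = 2, RHS = 2·0 - 1 = -1; 2 = -1 — FAILS
(B) x = 0: LHS = (0³ + 2·0 - 2) mod 2 = (-2) mod 2 = 0; 0 ≠ 0 — FAILS

Answer: Both A and B are false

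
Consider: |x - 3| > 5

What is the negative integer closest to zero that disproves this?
Testing negative integers from -1 downward:
x = -1: LHS = |(-1) - 3| = |-4| = 4; 4 > 5 — FAILS  ← closest negative counterexample to 0

Answer: x = -1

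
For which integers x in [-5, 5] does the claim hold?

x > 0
Holds for: {1, 2, 3, 4, 5}
Fails for: {-5, -4, -3, -2, -1, 0}

Answer: {1, 2, 3, 4, 5}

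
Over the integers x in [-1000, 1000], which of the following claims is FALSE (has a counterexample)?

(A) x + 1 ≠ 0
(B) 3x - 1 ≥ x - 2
(A) x = -1: LHS = (-1) + 1 = 0; 0 ≠ 0 — FAILS
(B) x = -1: LHS = 3·(-1) - 1 = -4, RHS = (-1) - 2 = -3; -4 ≥ -3 — FAILS

Answer: Both A and B are false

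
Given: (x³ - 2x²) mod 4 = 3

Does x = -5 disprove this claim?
Substitute x = -5 into the relation:
x = -5: LHS = ((-5)³ - 2·(-5)²) mod 4 = (-175) mod 4 = 1; 1 = 3 — FAILS

Since the claim fails at x = -5, this value is a counterexample.

Answer: Yes, x = -5 is a counterexample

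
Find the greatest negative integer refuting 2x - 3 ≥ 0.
Testing negative integers from -1 downward:
x = -1: LHS = 2·(-1) - 3 = -5; -5 ≥ 0 — FAILS  ← closest negative counterexample to 0

Answer: x = -1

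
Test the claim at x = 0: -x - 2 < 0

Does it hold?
x = 0: LHS = -0 - 2 = -2; -2 < 0 — holds

The relation is satisfied at x = 0.

Answer: Yes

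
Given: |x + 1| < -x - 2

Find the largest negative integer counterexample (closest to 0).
Testing negative integers from -1 downward:
x = -1: LHS = |(-1) + 1| = |0| = 0, RHS = -(-1) - 2 = -1; 0 < -1 — FAILS  ← closest negative counterexample to 0

Answer: x = -1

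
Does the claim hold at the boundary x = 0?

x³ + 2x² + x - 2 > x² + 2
x = 0: LHS = 0³ + 2·0² + 0 - 2 = -2, RHS = 0² + 2 = 2; -2 > 2 — FAILS

The relation fails at x = 0, so x = 0 is a counterexample.

Answer: No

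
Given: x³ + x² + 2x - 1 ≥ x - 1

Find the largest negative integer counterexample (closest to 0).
Testing negative integers from -1 downward:
x = -1: LHS = (-1)³ + (-1)² + 2·(-1) - 1 = -3, RHS = (-1) - 1 = -2; -3 ≥ -2 — FAILS  ← closest negative counterexample to 0

Answer: x = -1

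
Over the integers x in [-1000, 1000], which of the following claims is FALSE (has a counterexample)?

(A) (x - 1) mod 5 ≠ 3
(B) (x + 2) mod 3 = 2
(A) x = -1: LHS = ((-1) - 1) mod 5 = (-2) mod 5 = 3; 3 ≠ 3 — FAILS
(B) x = 1: LHS = (1 + 2) mod 3 = 3 mod 3 = 0; 0 = 2 — FAILS

Answer: Both A and B are false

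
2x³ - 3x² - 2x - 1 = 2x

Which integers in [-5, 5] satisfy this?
Track d = LHS − RHS over the integers in [-5, 5]. Equality would need d = 0, but d changes sign only between consecutive integers, jumping over 0:
x = 2: LHS = 2·2³ - 3·2² - 2·2 - 1 = -1, RHS = 2·2 = 4; -1 = 4 — FAILS  (d = -5)
x = 3: LHS = 2·3³ - 3·3² - 2·3 - 1 = 20, RHS = 2·3 = 6; 20 = 6 — FAILS  (d = 14)
Away from these crossings d keeps a constant sign, and checking every integer in [-5, 5] confirms d ≠ 0 throughout. Hence the two sides are never equal, so the claimed relation (=) fails for every integer in [-5, 5].

Answer: None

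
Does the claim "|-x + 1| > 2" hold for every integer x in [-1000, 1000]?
The claim fails at x = 0:
x = 0: LHS = |-0 + 1| = |1| = 1; 1 > 2 — FAILS

Because a single integer refutes it, the statement is false.

Answer: False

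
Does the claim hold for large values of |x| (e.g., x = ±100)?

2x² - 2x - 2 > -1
x = 100: LHS = 2·100² - 2·100 - 2 = 19798; 19798 > -1 — holds
x = -100: LHS = 2·(-100)² - 2·(-100) - 2 = 20198; 20198 > -1 — holds

Answer: Yes, holds for both x = 100 and x = -100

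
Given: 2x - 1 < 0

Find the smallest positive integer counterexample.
Testing positive integers:
x = 1: LHS = 2·1 - 1 = 1; 1 < 0 — FAILS  ← smallest positive counterexample

Answer: x = 1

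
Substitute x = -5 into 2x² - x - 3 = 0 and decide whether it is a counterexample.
Substitute x = -5 into the relation:
x = -5: LHS = 2·(-5)² - (-5) - 3 = 52; 52 = 0 — FAILS

Since the claim fails at x = -5, this value is a counterexample.

Answer: Yes, x = -5 is a counterexample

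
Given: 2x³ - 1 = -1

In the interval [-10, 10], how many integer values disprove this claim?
Counterexamples in [-10, 10]: {-10, -9, -8, -7, -6, -5, -4, -3, -2, -1, 1, 2, 3, 4, 5, 6, 7, 8, 9, 10}.

Counting them gives 20 values.

Answer: 20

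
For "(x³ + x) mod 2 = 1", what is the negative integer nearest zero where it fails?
Testing negative integers from -1 downward:
x = -1: LHS = ((-1)³ + (-1)) mod 2 = (-2) mod 2 = 0; 0 = 1 — FAILS  ← closest negative counterexample to 0

Answer: x = -1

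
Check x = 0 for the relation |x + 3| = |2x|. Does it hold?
x = 0: LHS = |0 + 3| = |3| = 3, RHS = |2·0| = |0| = 0; 3 = 0 — FAILS

The relation fails at x = 0, so x = 0 is a counterexample.

Answer: No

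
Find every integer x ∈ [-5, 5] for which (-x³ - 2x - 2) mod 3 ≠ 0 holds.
For a polynomial with integer coefficients, its value mod 3 depends only on x mod 3, so it suffices to check one representative of each residue class, x = 0, 1, 2:
x = 0: LHS = (-0³ - 2·0 - 2) mod 3 = (-2) mod 3 = 1; 1 ≠ 0 — holds
x = 1: LHS = (-1³ - 2·1 - 2) mod 3 = (-5) mod 3 = 1; 1 ≠ 0 — holds
x = 2: LHS = (-2³ - 2·2 - 2) mod 3 = (-14) mod 3 = 1; 1 ≠ 0 — holds
The relation holds in every residue class, so the relation holds for every integer in [-5, 5].

Answer: All integers in [-5, 5]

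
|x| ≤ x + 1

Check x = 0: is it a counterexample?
Substitute x = 0 into the relation:
x = 0: LHS = |0| = 0, RHS = 0 + 1 = 1; 0 ≤ 1 — holds

The claim holds here, so x = 0 is not a counterexample. (A counterexample exists elsewhere, e.g. x = -1.)

Answer: No, x = 0 is not a counterexample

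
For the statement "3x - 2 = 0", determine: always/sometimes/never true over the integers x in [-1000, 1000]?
Track d = LHS − RHS over the integers in [-1000, 1000]. Equality would need d = 0, but d changes sign only between consecutive integers, jumping over 0:
x = 0: LHS = 3·0 - 2 = -2; -2 = 0 — FAILS  (d = -2)
x = 1: LHS = 3·1 - 2 = 1; 1 = 0 — FAILS  (d = 1)
Away from these crossings d keeps a constant sign, and checking every integer in [-1000, 1000] confirms d ≠ 0 throughout. Hence the two sides are never equal, so the claimed relation (=) fails for every integer in [-1000, 1000].

No integer in the range satisfies it.

Answer: Never true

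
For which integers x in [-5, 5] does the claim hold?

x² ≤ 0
Holds for: {0}
Fails for: {-5, -4, -3, -2, -1, 1, 2, 3, 4, 5}

Answer: {0}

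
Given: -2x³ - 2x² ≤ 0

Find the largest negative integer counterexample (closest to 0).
Testing negative integers from -1 downward:
x = -1: LHS = -2·(-1)³ - 2·(-1)² = 0; 0 ≤ 0 — holds
x = -2: LHS = -2·(-2)³ - 2·(-2)² = 8; 8 ≤ 0 — FAILS  ← closest negative counterexample to 0

Answer: x = -2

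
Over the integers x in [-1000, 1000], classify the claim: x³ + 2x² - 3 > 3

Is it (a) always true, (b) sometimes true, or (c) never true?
Holds at x = 2: LHS = 2³ + 2·2² - 3 = 13; 13 > 3 — holds
Fails at x = 0: LHS = 0³ + 2·0² - 3 = -3; -3 > 3 — FAILS
It is satisfied by some integers in the range but not all.

Answer: Sometimes true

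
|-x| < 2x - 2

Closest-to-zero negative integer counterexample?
Testing negative integers from -1 downward:
x = -1: LHS = |-(-1)| = |1| = 1, RHS = 2·(-1) - 2 = -4; 1 < -4 — FAILS  ← closest negative counterexample to 0

Answer: x = -1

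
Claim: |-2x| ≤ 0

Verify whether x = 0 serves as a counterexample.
Substitute x = 0 into the relation:
x = 0: LHS = |-2·0| = |0| = 0; 0 ≤ 0 — holds

The claim holds here, so x = 0 is not a counterexample. (A counterexample exists elsewhere, e.g. x = 1.)

Answer: No, x = 0 is not a counterexample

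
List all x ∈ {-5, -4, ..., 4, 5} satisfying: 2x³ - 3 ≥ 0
Holds for: {2, 3, 4, 5}
Fails for: {-5, -4, -3, -2, -1, 0, 1}

Answer: {2, 3, 4, 5}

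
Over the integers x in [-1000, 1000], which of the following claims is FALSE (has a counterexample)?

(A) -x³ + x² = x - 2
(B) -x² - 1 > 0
(A) x = 0: LHS = -0³ + 0² = 0, RHS = 0 - 2 = -2; 0 = -2 — FAILS
(B) x = 0: LHS = -0² - 1 = -1; -1 > 0 — FAILS

Answer: Both A and B are false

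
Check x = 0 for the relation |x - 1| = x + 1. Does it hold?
x = 0: LHS = |0 - 1| = |-1| = 1, RHS = 0 + 1 = 1; 1 = 1 — holds

The relation is satisfied at x = 0.

Answer: Yes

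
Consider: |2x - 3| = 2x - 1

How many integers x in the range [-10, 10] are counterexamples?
Counterexamples in [-10, 10]: {-10, -9, -8, -7, -6, -5, -4, -3, -2, -1, 0, 2, 3, 4, 5, 6, 7, 8, 9, 10}.

Counting them gives 20 values.

Answer: 20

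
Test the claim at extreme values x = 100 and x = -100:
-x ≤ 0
x = 100: -100 ≤ 0 — holds
x = -100: LHS = -(-100) = 100; 100 ≤ 0 — FAILS

Answer: Partially: holds for x = 100, fails for x = -100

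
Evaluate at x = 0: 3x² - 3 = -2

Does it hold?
x = 0: LHS = 3·0² - 3 = -3; -3 = -2 — FAILS

The relation fails at x = 0, so x = 0 is a counterexample.

Answer: No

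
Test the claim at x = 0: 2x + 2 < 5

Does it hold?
x = 0: LHS = 2·0 + 2 = 2; 2 < 5 — holds

The relation is satisfied at x = 0.

Answer: Yes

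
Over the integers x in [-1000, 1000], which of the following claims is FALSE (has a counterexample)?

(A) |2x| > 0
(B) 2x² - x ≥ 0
(A) x = 0: LHS = |2·0| = |0| = 0; 0 > 0 — FAILS

(B) Over all integers in [-1000, 1000], LHS − RHS is smallest at x = 0, where it equals 0:
x = 0: LHS = 2·0² - 0 = 0; 0 ≥ 0 — holds
At the ends of the range:
x = -1000: LHS = 2·(-1000)² - (-1000) = 2001000; 2001000 ≥ 0 — holds
x = 1000: LHS = 2·1000² - 1000 = 1999000; 1999000 ≥ 0 — holds
Hence LHS − RHS is never negative, i.e. LHS ≥ RHS throughout, so the relation holds for every integer in [-1000, 1000].

Only (A) has a counterexample.

Answer: A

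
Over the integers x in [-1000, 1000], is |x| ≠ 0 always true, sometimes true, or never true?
Holds at x = 1: LHS = |1| = 1; 1 ≠ 0 — holds
Fails at x = 0: LHS = |0| = 0; 0 ≠ 0 — FAILS
It is satisfied by some integers in the range but not all.

Answer: Sometimes true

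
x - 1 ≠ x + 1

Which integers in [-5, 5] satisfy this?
Over all integers in [-5, 5], LHS − RHS is always negative; it is closest to 0 at x = 0, where it equals -2:
x = 0: LHS = 0 - 1 = -1, RHS = 0 + 1 = 1; -1 ≠ 1 — holds
At the ends of the range:
x = -5: LHS = (-5) - 1 = -6, RHS = (-5) + 1 = -4; -6 ≠ -4 — holds
x = 5: LHS = 5 - 1 = 4, RHS = 5 + 1 = 6; 4 ≠ 6 — holds
Hence LHS − RHS is never 0, i.e. the two sides are never equal, so the relation holds for every integer in [-5, 5].

Answer: All integers in [-5, 5]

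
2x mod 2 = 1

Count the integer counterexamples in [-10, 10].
Counterexamples in [-10, 10]: {-10, -9, -8, -7, -6, -5, -4, -3, -2, -1, 0, 1, 2, 3, 4, 5, 6, 7, 8, 9, 10}.

Counting them gives 21 values.

Answer: 21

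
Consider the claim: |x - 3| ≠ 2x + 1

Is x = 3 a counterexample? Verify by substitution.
Substitute x = 3 into the relation:
x = 3: LHS = |3 - 3| = |0| = 0, RHS = 2·3 + 1 = 7; 0 ≠ 7 — holds

The relation holds at x = 3, so it is not a counterexample.

Answer: No, x = 3 is not a counterexample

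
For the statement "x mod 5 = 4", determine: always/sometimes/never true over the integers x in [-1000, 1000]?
Holds at x = -1: LHS = (-1) mod 5 = 4; 4 = 4 — holds
Fails at x = 0: LHS = 0 mod 5 = 0; 0 = 4 — FAILS
It is satisfied by some integers in the range but not all.

Answer: Sometimes true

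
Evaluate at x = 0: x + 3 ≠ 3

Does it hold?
x = 0: LHS = 0 + 3 = 3; 3 ≠ 3 — FAILS

The relation fails at x = 0, so x = 0 is a counterexample.

Answer: No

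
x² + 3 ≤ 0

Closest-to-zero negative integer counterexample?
Testing negative integers from -1 downward:
x = -1: LHS = (-1)² + 3 = 4; 4 ≤ 0 — FAILS  ← closest negative counterexample to 0

Answer: x = -1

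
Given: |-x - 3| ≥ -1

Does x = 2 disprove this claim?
Substitute x = 2 into the relation:
x = 2: LHS = |-2 - 3| = |-5| = 5; 5 ≥ -1 — holds

The relation holds at x = 2, so it is not a counterexample.

Answer: No, x = 2 is not a counterexample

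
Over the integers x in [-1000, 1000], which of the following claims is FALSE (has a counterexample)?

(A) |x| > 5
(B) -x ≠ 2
(A) x = 0: LHS = |0| = 0; 0 > 5 — FAILS
(B) x = -2: LHS = -(-2) = 2; 2 ≠ 2 — FAILS

Answer: Both A and B are false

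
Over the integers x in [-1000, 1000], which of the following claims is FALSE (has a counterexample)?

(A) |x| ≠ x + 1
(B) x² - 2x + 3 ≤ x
(A) Track d = LHS − RHS over the integers in [-1000, 1000]. Equality would need d = 0, but d changes sign only between consecutive integers, jumping over 0:
x = -1: LHS = |-1| = 1, RHS = (-1) + 1 = 0; 1 ≠ 0 — holds  (d = 1)
x = 0: LHS = |0| = 0, RHS = 0 + 1 = 1; 0 ≠ 1 — holds  (d = -1)
Away from these crossings d keeps a constant sign, and checking every integer in [-1000, 1000] confirms d ≠ 0 throughout. Hence the two sides are never equal, so the relation holds for every integer in [-1000, 1000].

(B) x = 0: LHS = 0² - 2·0 + 3 = 3; 3 ≤ 0 — FAILS

Only (B) has a counterexample.

Answer: B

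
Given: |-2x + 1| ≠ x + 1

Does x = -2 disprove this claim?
Substitute x = -2 into the relation:
x = -2: LHS = |-2·(-2) + 1| = |5| = 5, RHS = (-2) + 1 = -1; 5 ≠ -1 — holds

The claim holds here, so x = -2 is not a counterexample. (A counterexample exists elsewhere, e.g. x = 0.)

Answer: No, x = -2 is not a counterexample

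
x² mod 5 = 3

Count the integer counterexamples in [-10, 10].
Counterexamples in [-10, 10]: {-10, -9, -8, -7, -6, -5, -4, -3, -2, -1, 0, 1, 2, 3, 4, 5, 6, 7, 8, 9, 10}.

Counting them gives 21 values.

Answer: 21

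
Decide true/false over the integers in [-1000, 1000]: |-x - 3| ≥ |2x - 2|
The claim fails at x = -1:
x = -1: LHS = |-(-1) - 3| = |-2| = 2, RHS = |2·(-1) - 2| = |-4| = 4; 2 ≥ 4 — FAILS

Because a single integer refutes it, the statement is false.

Answer: False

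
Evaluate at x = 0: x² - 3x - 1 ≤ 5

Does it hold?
x = 0: LHS = 0² - 3·0 - 1 = -1; -1 ≤ 5 — holds

The relation is satisfied at x = 0.

Answer: Yes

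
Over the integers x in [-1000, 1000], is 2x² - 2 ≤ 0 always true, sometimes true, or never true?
Holds at x = 0: LHS = 2·0² - 2 = -2; -2 ≤ 0 — holds
Fails at x = 2: LHS = 2·2² - 2 = 6; 6 ≤ 0 — FAILS
It is satisfied by some integers in the range but not all.

Answer: Sometimes true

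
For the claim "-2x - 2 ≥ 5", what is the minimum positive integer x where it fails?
Testing positive integers:
x = 1: LHS = -2·1 - 2 = -4; -4 ≥ 5 — FAILS  ← smallest positive counterexample

Answer: x = 1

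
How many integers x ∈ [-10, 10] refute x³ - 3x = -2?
Counterexamples in [-10, 10]: {-10, -9, -8, -7, -6, -5, -4, -3, -1, 0, 2, 3, 4, 5, 6, 7, 8, 9, 10}.

Counting them gives 19 values.

Answer: 19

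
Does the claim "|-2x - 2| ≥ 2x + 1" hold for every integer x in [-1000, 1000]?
Over all integers in [-1000, 1000], LHS − RHS is smallest at x = 0, where it equals 1:
x = 0: LHS = |-2·0 - 2| = |-2| = 2, RHS = 2·0 + 1 = 1; 2 ≥ 1 — holds
At the ends of the range:
x = -1000: LHS = |-2·(-1000) - 2| = |1998| = 1998, RHS = 2·(-1000) + 1 = -1999; 1998 ≥ -1999 — holds
x = 1000: LHS = |-2·1000 - 2| = |-2002| = 2002, RHS = 2·1000 + 1 = 2001; 2002 ≥ 2001 — holds
Hence LHS − RHS is never negative, i.e. LHS ≥ RHS throughout, so the relation holds for every integer in [-1000, 1000].

No counterexample exists.

Answer: True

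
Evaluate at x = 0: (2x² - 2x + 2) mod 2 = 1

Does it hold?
x = 0: LHS = (2·0² - 2·0 + 2) mod 2 = 2 mod 2 = 0; 0 = 1 — FAILS

The relation fails at x = 0, so x = 0 is a counterexample.

Answer: No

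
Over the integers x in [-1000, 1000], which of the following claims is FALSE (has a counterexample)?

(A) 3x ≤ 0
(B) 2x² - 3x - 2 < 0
(A) x = 1: LHS = 3·1 = 3; 3 ≤ 0 — FAILS
(B) x = -1: LHS = 2·(-1)² - 3·(-1) - 2 = 3; 3 < 0 — FAILS

Answer: Both A and B are false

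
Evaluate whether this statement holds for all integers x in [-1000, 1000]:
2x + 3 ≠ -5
The claim fails at x = -4:
x = -4: LHS = 2·(-4) + 3 = -5; -5 ≠ -5 — FAILS

Because a single integer refutes it, the statement is false.

Answer: False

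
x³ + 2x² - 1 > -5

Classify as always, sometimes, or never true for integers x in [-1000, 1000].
Holds at x = 0: LHS = 0³ + 2·0² - 1 = -1; -1 > -5 — holds
Fails at x = -3: LHS = (-3)³ + 2·(-3)² - 1 = -10; -10 > -5 — FAILS
It is satisfied by some integers in the range but not all.

Answer: Sometimes true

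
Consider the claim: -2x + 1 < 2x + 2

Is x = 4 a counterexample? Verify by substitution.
Substitute x = 4 into the relation:
x = 4: LHS = -2·4 + 1 = -7, RHS = 2·4 + 2 = 10; -7 < 10 — holds

The claim holds here, so x = 4 is not a counterexample. (A counterexample exists elsewhere, e.g. x = -1.)

Answer: No, x = 4 is not a counterexample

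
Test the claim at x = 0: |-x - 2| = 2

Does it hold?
x = 0: LHS = |-0 - 2| = |-2| = 2; 2 = 2 — holds

The relation is satisfied at x = 0.

Answer: Yes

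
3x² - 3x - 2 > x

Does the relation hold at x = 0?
x = 0: LHS = 3·0² - 3·0 - 2 = -2; -2 > 0 — FAILS

The relation fails at x = 0, so x = 0 is a counterexample.

Answer: No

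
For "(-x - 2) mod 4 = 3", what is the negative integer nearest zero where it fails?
Testing negative integers from -1 downward:
x = -1: LHS = (-(-1) - 2) mod 4 = (-1) mod 4 = 3; 3 = 3 — holds
x = -2: LHS = (-(-2) - 2) mod 4 = 0 mod 4 = 0; 0 = 3 — FAILS  ← closest negative counterexample to 0

Answer: x = -2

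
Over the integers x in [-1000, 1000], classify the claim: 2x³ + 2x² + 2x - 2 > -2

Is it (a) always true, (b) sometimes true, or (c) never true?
Holds at x = 1: LHS = 2·1³ + 2·1² + 2·1 - 2 = 4; 4 > -2 — holds
Fails at x = 0: LHS = 2·0³ + 2·0² + 2·0 - 2 = -2; -2 > -2 — FAILS
It is satisfied by some integers in the range but not all.

Answer: Sometimes true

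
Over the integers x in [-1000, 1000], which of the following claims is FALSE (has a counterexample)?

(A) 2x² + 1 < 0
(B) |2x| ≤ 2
(A) x = 0: LHS = 2·0² + 1 = 1; 1 < 0 — FAILS
(B) x = 2: LHS = |2·2| = |4| = 4; 4 ≤ 2 — FAILS

Answer: Both A and B are false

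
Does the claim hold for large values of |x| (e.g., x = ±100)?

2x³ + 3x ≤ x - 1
x = 100: LHS = 2·100³ + 3·100 = 2000300, RHS = 100 - 1 = 99; 2000300 ≤ 99 — FAILS
x = -100: LHS = 2·(-100)³ + 3·(-100) = -2000300, RHS = (-100) - 1 = -101; -2000300 ≤ -101 — holds

Answer: Partially: fails for x = 100, holds for x = -100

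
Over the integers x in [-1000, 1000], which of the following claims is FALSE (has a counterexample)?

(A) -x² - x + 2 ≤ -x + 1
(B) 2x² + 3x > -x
(A) x = 0: LHS = -0² - 0 + 2 = 2, RHS = -0 + 1 = 1; 2 ≤ 1 — FAILS
(B) x = 0: LHS = 2·0² + 3·0 = 0, RHS = -0 = 0; 0 > 0 — FAILS

Answer: Both A and B are false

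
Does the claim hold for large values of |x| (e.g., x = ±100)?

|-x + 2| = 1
x = 100: LHS = |-100 + 2| = |-98| = 98; 98 = 1 — FAILS
x = -100: LHS = |-(-100) + 2| = |102| = 102; 102 = 1 — FAILS

Answer: No, fails for both x = 100 and x = -100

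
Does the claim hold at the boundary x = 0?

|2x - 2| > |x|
x = 0: LHS = |2·0 - 2| = |-2| = 2, RHS = |0| = 0; 2 > 0 — holds

The relation is satisfied at x = 0.

Answer: Yes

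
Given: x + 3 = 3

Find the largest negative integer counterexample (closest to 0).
Testing negative integers from -1 downward:
x = -1: LHS = (-1) + 3 = 2; 2 = 3 — FAILS  ← closest negative counterexample to 0

Answer: x = -1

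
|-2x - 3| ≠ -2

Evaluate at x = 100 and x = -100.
x = 100: LHS = |-2·100 - 3| = |-203| = 203; 203 ≠ -2 — holds
x = -100: LHS = |-2·(-100) - 3| = |197| = 197; 197 ≠ -2 — holds

Answer: Yes, holds for both x = 100 and x = -100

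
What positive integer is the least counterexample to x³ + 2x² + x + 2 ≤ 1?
Testing positive integers:
x = 1: LHS = 1³ + 2·1² + 1 + 2 = 6; 6 ≤ 1 — FAILS  ← smallest positive counterexample

Answer: x = 1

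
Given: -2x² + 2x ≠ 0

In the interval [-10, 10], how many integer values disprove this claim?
Counterexamples in [-10, 10]: {0, 1}.

Counting them gives 2 values.

Answer: 2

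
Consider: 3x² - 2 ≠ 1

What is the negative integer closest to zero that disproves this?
Testing negative integers from -1 downward:
x = -1: LHS = 3·(-1)² - 2 = 1; 1 ≠ 1 — FAILS  ← closest negative counterexample to 0

Answer: x = -1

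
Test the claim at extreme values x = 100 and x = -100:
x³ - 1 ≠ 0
x = 100: LHS = 100³ - 1 = 999999; 999999 ≠ 0 — holds
x = -100: LHS = (-100)³ - 1 = -1000001; -1000001 ≠ 0 — holds

Answer: Yes, holds for both x = 100 and x = -100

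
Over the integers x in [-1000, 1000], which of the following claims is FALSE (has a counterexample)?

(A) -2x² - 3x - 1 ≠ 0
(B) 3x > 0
(A) x = -1: LHS = -2·(-1)² - 3·(-1) - 1 = 0; 0 ≠ 0 — FAILS
(B) x = 0: LHS = 3·0 = 0; 0 > 0 — FAILS

Answer: Both A and B are false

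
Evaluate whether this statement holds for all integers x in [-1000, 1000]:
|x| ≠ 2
The claim fails at x = 2:
x = 2: LHS = |2| = 2; 2 ≠ 2 — FAILS

Because a single integer refutes it, the statement is false.

Answer: False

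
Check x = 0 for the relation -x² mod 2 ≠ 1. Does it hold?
x = 0: LHS = (-0²) mod 2 = 0 mod 2 = 0; 0 ≠ 1 — holds

The relation is satisfied at x = 0.

Answer: Yes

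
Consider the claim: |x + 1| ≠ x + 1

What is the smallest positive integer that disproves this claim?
Testing positive integers:
x = 1: LHS = |1 + 1| = |2| = 2, RHS = 1 + 1 = 2; 2 ≠ 2 — FAILS  ← smallest positive counterexample

Answer: x = 1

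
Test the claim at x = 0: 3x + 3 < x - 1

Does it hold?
x = 0: LHS = 3·0 + 3 = 3, RHS = 0 - 1 = -1; 3 < -1 — FAILS

The relation fails at x = 0, so x = 0 is a counterexample.

Answer: No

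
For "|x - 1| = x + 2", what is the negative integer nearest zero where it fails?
Testing negative integers from -1 downward:
x = -1: LHS = |(-1) - 1| = |-2| = 2, RHS = (-1) + 2 = 1; 2 = 1 — FAILS  ← closest negative counterexample to 0

Answer: x = -1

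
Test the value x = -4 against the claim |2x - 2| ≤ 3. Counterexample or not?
Substitute x = -4 into the relation:
x = -4: LHS = |2·(-4) - 2| = |-10| = 10; 10 ≤ 3 — FAILS

Since the claim fails at x = -4, this value is a counterexample.

Answer: Yes, x = -4 is a counterexample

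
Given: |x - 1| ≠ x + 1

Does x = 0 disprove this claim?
Substitute x = 0 into the relation:
x = 0: LHS = |0 - 1| = |-1| = 1, RHS = 0 + 1 = 1; 1 ≠ 1 — FAILS

Since the claim fails at x = 0, this value is a counterexample.

Answer: Yes, x = 0 is a counterexample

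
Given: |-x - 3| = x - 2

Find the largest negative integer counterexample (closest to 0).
Testing negative integers from -1 downward:
x = -1: LHS = |-(-1) - 3| = |-2| = 2, RHS = (-1) - 2 = -3; 2 = -3 — FAILS  ← closest negative counterexample to 0

Answer: x = -1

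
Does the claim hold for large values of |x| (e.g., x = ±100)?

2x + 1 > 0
x = 100: LHS = 2·100 + 1 = 201; 201 > 0 — holds
x = -100: LHS = 2·(-100) + 1 = -199; -199 > 0 — FAILS

Answer: Partially: holds for x = 100, fails for x = -100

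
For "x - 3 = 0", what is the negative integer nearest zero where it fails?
Testing negative integers from -1 downward:
x = -1: LHS = (-1) - 3 = -4; -4 = 0 — FAILS  ← closest negative counterexample to 0

Answer: x = -1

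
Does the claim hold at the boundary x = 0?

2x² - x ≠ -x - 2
x = 0: LHS = 2·0² - 0 = 0, RHS = -0 - 2 = -2; 0 ≠ -2 — holds

The relation is satisfied at x = 0.

Answer: Yes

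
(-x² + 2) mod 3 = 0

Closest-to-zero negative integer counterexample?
Testing negative integers from -1 downward:
x = -1: LHS = (-(-1)² + 2) mod 3 = 1 mod 3 = 1; 1 = 0 — FAILS  ← closest negative counterexample to 0

Answer: x = -1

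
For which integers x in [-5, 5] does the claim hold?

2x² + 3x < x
Over all integers in [-5, 5], LHS − RHS is smallest at x = 0, where it equals 0:
x = 0: LHS = 2·0² + 3·0 = 0; 0 < 0 — FAILS
At the ends of the range:
x = -5: LHS = 2·(-5)² + 3·(-5) = 35; 35 < -5 — FAILS
x = 5: LHS = 2·5² + 3·5 = 65; 65 < 5 — FAILS
Hence LHS − RHS is never negative, i.e. LHS ≥ RHS throughout, so the claimed relation (<) fails for every integer in [-5, 5].

Answer: None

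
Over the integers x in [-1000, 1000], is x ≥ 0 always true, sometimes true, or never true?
Holds at x = 0: 0 ≥ 0 — holds
Fails at x = -1: -1 ≥ 0 — FAILS
It is satisfied by some integers in the range but not all.

Answer: Sometimes true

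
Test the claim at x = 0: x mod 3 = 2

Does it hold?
x = 0: LHS = 0 mod 3 = 0; 0 = 2 — FAILS

The relation fails at x = 0, so x = 0 is a counterexample.

Answer: No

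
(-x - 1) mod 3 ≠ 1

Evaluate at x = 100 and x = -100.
x = 100: LHS = (-100 - 1) mod 3 = (-101) mod 3 = 1; 1 ≠ 1 — FAILS
x = -100: LHS = (-(-100) - 1) mod 3 = 99 mod 3 = 0; 0 ≠ 1 — holds

Answer: Partially: fails for x = 100, holds for x = -100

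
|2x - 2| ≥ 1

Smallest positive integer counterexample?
Testing positive integers:
x = 1: LHS = |2·1 - 2| = |0| = 0; 0 ≥ 1 — FAILS  ← smallest positive counterexample

Answer: x = 1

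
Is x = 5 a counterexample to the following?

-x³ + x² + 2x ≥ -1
Substitute x = 5 into the relation:
x = 5: LHS = -5³ + 5² + 2·5 = -90; -90 ≥ -1 — FAILS

Since the claim fails at x = 5, this value is a counterexample.

Answer: Yes, x = 5 is a counterexample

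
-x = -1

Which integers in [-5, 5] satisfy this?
Holds for: {1}
Fails for: {-5, -4, -3, -2, -1, 0, 2, 3, 4, 5}

Answer: {1}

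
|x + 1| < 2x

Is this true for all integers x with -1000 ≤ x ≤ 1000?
The claim fails at x = 0:
x = 0: LHS = |0 + 1| = |1| = 1, RHS = 2·0 = 0; 1 < 0 — FAILS

Because a single integer refutes it, the statement is false.

Answer: False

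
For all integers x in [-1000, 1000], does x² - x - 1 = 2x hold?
The claim fails at x = 0:
x = 0: LHS = 0² - 0 - 1 = -1, RHS = 2·0 = 0; -1 = 0 — FAILS

Because a single integer refutes it, the statement is false.

Answer: False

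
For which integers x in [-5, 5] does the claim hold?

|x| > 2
Holds for: {-5, -4, -3, 3, 4, 5}
Fails for: {-2, -1, 0, 1, 2}

Answer: {-5, -4, -3, 3, 4, 5}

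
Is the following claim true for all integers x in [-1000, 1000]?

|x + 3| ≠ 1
The claim fails at x = -2:
x = -2: LHS = |(-2) + 3| = |1| = 1; 1 ≠ 1 — FAILS

Because a single integer refutes it, the statement is false.

Answer: False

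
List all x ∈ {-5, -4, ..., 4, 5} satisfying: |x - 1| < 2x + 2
Holds for: {0, 1, 2, 3, 4, 5}
Fails for: {-5, -4, -3, -2, -1}

Answer: {0, 1, 2, 3, 4, 5}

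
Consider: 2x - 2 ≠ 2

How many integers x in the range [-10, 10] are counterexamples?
Counterexamples in [-10, 10]: {2}.

Counting them gives 1 values.

Answer: 1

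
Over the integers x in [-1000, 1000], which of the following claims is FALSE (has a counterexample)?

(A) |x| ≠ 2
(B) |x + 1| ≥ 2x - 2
(A) x = 2: LHS = |2| = 2; 2 ≠ 2 — FAILS
(B) x = 4: LHS = |4 + 1| = |5| = 5, RHS = 2·4 - 2 = 6; 5 ≥ 6 — FAILS

Answer: Both A and B are false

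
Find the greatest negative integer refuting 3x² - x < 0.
Testing negative integers from -1 downward:
x = -1: LHS = 3·(-1)² - (-1) = 4; 4 < 0 — FAILS  ← closest negative counterexample to 0

Answer: x = -1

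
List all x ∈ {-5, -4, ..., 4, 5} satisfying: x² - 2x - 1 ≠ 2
Holds for: {-5, -4, -3, -2, 0, 1, 2, 4, 5}
Fails for: {-1, 3}

Answer: {-5, -4, -3, -2, 0, 1, 2, 4, 5}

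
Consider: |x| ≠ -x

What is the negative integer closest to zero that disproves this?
Testing negative integers from -1 downward:
x = -1: LHS = |-1| = 1, RHS = -(-1) = 1; 1 ≠ 1 — FAILS  ← closest negative counterexample to 0

Answer: x = -1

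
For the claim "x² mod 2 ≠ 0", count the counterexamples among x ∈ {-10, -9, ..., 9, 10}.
Counterexamples in [-10, 10]: {-10, -8, -6, -4, -2, 0, 2, 4, 6, 8, 10}.

Counting them gives 11 values.

Answer: 11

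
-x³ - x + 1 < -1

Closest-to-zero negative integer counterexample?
Testing negative integers from -1 downward:
x = -1: LHS = -(-1)³ - (-1) + 1 = 3; 3 < -1 — FAILS  ← closest negative counterexample to 0

Answer: x = -1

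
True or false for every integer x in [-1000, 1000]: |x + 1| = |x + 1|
LHS − RHS = 0 at every integer in [-1000, 1000]; the two sides always agree. For instance:
x = -1000: LHS = |(-1000) + 1| = |-999| = 999, RHS = |(-1000) + 1| = |-999| = 999; 999 = 999 — holds
x = 0: LHS = |0 + 1| = |1| = 1, RHS = |0 + 1| = |1| = 1; 1 = 1 — holds
x = 1000: LHS = |1000 + 1| = |1001| = 1001, RHS = |1000 + 1| = |1001| = 1001; 1001 = 1001 — holds
The sides are never unequal, so the relation holds for every integer in [-1000, 1000].

No counterexample exists.

Answer: True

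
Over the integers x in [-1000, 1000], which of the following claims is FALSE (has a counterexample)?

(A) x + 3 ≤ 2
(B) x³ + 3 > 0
(A) x = 0: LHS = 0 + 3 = 3; 3 ≤ 2 — FAILS
(B) x = -2: LHS = (-2)³ + 3 = -5; -5 > 0 — FAILS

Answer: Both A and B are false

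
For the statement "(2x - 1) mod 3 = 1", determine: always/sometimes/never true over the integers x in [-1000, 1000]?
Holds at x = 1: LHS = (2·1 - 1) mod 3 = 1 mod 3 = 1; 1 = 1 — holds
Fails at x = 0: LHS = (2·0 - 1) mod 3 = (-1) mod 3 = 2; 2 = 1 — FAILS
It is satisfied by some integers in the range but not all.

Answer: Sometimes true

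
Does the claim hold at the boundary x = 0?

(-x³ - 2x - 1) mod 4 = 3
x = 0: LHS = (-0³ - 2·0 - 1) mod 4 = (-1) mod 4 = 3; 3 = 3 — holds

The relation is satisfied at x = 0.

Answer: Yes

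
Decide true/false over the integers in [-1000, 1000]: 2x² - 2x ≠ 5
Track d = LHS − RHS over the integers in [-1000, 1000]. Equality would need d = 0, but d changes sign only between consecutive integers, jumping over 0:
x = -2: LHS = 2·(-2)² - 2·(-2) = 12; 12 ≠ 5 — holds  (d = 7)
x = -1: LHS = 2·(-1)² - 2·(-1) = 4; 4 ≠ 5 — holds  (d = -1)
x = 2: LHS = 2·2² - 2·2 = 4; 4 ≠ 5 — holds  (d = -1)
x = 3: LHS = 2·3² - 2·3 = 12; 12 ≠ 5 — holds  (d = 7)
Away from these crossings d keeps a constant sign, and checking every integer in [-1000, 1000] confirms d ≠ 0 throughout. Hence the two sides are never equal, so the relation holds for every integer in [-1000, 1000].

No counterexample exists.

Answer: True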